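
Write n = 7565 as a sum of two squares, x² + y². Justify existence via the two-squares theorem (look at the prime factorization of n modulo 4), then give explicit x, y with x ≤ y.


Step 1: Factor n = 7565 = 5 · 17 · 89.
Step 2: Check the mod-4 condition on each prime factor: 5 ≡ 1 (mod 4), exponent 1; 17 ≡ 1 (mod 4), exponent 1; 89 ≡ 1 (mod 4), exponent 1.
All primes ≡ 3 (mod 4) appear to even exponent (or don't appear), so by the two-squares theorem n IS expressible as a sum of two squares.
Step 3: Build a representation. Here n = 5 · 17 · 89 is a product of primes ≡ 1 (mod 4). Each prime p ≡ 1 (mod 4) is itself a sum of two squares; find a² by testing p − a² for a perfect square:
  5: 5 − 1² = 4 = 2² ⇒ 5 = 1² + 2².
  17: 17 − 1² = 16 = 4² ⇒ 17 = 1² + 4².
  89: 89 − 1² = 88, 89 − 2² = 85, 89 − 3² = 80, 89 − 4² = 73, 89 − 5² = 64 = 8² ⇒ 89 = 5² + 8².
  Combine using the Brahmagupta–Fibonacci identity (a² + b²)(c² + d²) = (ac − bd)² + (ad + bc)² = (ac + bd)² + (ad − bc)²:
  5 · 17 = 85: from (1² + 2²)(1² + 4²), take (1·1 − 2·4, 1·4 + 2·1) = (1 − 8, 4 + 2) = (-7, 6); dropping signs (only squares matter) gives (7, 6); check 7² + 6² = 49 + 36 = 85 ✓.
  85 · 89 = 7565: from (7² + 6²)(5² + 8²), take (7·5 − 6·8, 7·8 + 6·5) = (35 − 48, 56 + 30) = (-13, 86); dropping signs (only squares matter) gives (13, 86); check 13² + 86² = 169 + 7396 = 7565 ✓.
Step 4: Order so x ≤ y and verify: 13² + 86² = 169 + 7396 = 7565 = n. ✓

n = 7565 = 13² + 86² (one valid representation with x ≤ y).


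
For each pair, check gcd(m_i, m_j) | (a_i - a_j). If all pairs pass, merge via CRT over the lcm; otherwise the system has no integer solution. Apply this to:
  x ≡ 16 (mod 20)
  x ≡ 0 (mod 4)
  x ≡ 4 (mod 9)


Moduli 20, 4, 9 are not pairwise coprime, so CRT works modulo lcm(m_i) when all pairwise compatibility conditions hold.
Pairwise compatibility: gcd(m_i, m_j) must divide a_i - a_j for every pair.
Merge one congruence at a time:
  Start: x ≡ 16 (mod 20).
  Combine with x ≡ 0 (mod 4): gcd(20, 4) = 4; 0 - 16 = -16, which IS divisible by 4, so compatible.
    Write x = 16 + 20·t and substitute into x ≡ 0 (mod 4): 20·t ≡ 0 − 16 = -16 (mod 4).
    Divide the congruence (and modulus) by g = 4: 5·t ≡ -4 (mod 1).
    Modulo 1 every t works; take t = 0.
    Then x = 16 + 20·0 = 16, valid modulo lcm(20, 4) = 20: x ≡ 16 (mod 20).
  Combine with x ≡ 4 (mod 9): gcd(20, 9) = 1; 4 - 16 = -12, which IS divisible by 1, so compatible.
    Write x = 16 + 20·t and substitute into x ≡ 4 (mod 9): 20·t ≡ 4 − 16 = -12 (mod 9).
    Reduce coefficients mod 9: 2·t ≡ 6 (mod 9).
    The inverse of 2 mod 9 is 5 (since 2·5 = 10 = 1·9 + 1), so t ≡ 5·6 = 30 ≡ 3 (mod 9).
    Then x = 16 + 20·3 = 76, valid modulo lcm(20, 9) = 180: x ≡ 76 (mod 180).
Verify: 76 mod 20 = 16, 76 mod 4 = 0, 76 mod 9 = 4.

x ≡ 76 (mod 180).


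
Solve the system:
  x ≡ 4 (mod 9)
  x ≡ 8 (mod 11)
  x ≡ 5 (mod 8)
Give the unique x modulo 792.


Moduli 9, 11, 8 are pairwise coprime; by CRT there is a unique solution modulo M = 9 · 11 · 8 = 792.
Solve pairwise, accumulating the modulus:
  Start with x ≡ 4 (mod 9).
  Combine with x ≡ 8 (mod 11): since gcd(9, 11) = 1, we get a unique residue mod 99.
    Write x = 4 + 9·t and substitute into x ≡ 8 (mod 11): 9·t ≡ 8 − 4 = 4 (mod 11).
    The inverse of 9 mod 11 is 5 (since 9·5 = 45 = 4·11 + 1), so t ≡ 5·4 = 20 ≡ 9 (mod 11).
    Then x = 4 + 9·9 = 85, valid modulo lcm(9, 11) = 99: x ≡ 85 (mod 99).
  Combine with x ≡ 5 (mod 8): since gcd(99, 8) = 1, we get a unique residue mod 792.
    Write x = 85 + 99·t and substitute into x ≡ 5 (mod 8): 99·t ≡ 5 − 85 = -80 (mod 8).
    Reduce coefficients mod 8: 3·t ≡ 0 (mod 8).
    The inverse of 3 mod 8 is 3 (since 3·3 = 9 = 1·8 + 1), so t ≡ 3·0 = 0 ≡ 0 (mod 8).
    Then x = 85 + 99·0 = 85, valid modulo lcm(99, 8) = 792: x ≡ 85 (mod 792).
Verify: 85 mod 9 = 4 ✓, 85 mod 11 = 8 ✓, 85 mod 8 = 5 ✓.

x ≡ 85 (mod 792).


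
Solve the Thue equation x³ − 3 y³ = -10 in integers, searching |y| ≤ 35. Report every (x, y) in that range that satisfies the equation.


The equation is x³ - 3y³ = -10. For fixed y, x³ = 3·y³ − 10, so a solution requires the RHS to be a perfect cube.
Strategy: iterate y from -35 to 35, compute RHS = 3·y³ − 10, and check whether it is a (positive or negative) perfect cube.
Check small values of y:
  y = 0: RHS = -10 is not a perfect cube.
  y = 1: RHS = -7 is not a perfect cube.
  y = -1: RHS = -13 is not a perfect cube.
  y = 2: RHS = 14 is not a perfect cube.
  y = -2: RHS = -34 is not a perfect cube.
  y = 3: RHS = 71 is not a perfect cube.
  y = -3: RHS = -91 is not a perfect cube.
Continuing, at y = -9: RHS = -2197 = (-13)³ ⇒ x = -13 works.
Searching the remaining y in |y| ≤ 35 finds no further solutions.
Collected solutions: (-13, -9).

Solutions (with |y| ≤ 35): (-13, -9).


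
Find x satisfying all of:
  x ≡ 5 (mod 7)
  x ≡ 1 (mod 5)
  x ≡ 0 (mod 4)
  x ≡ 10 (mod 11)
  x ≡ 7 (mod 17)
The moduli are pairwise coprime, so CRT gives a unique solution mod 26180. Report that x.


Product of moduli M = 7 · 5 · 4 · 11 · 17 = 26180.
Merge one congruence at a time:
  Start: x ≡ 5 (mod 7).
  Combine with x ≡ 1 (mod 5); new modulus lcm = 35.
    Write x = 5 + 7·t and substitute into x ≡ 1 (mod 5): 7·t ≡ 1 − 5 = -4 (mod 5).
    Reduce coefficients mod 5: 2·t ≡ 1 (mod 5).
    The inverse of 2 mod 5 is 3 (since 2·3 = 6 = 1·5 + 1), so t ≡ 3·1 = 3 ≡ 3 (mod 5).
    Then x = 5 + 7·3 = 26, valid modulo lcm(7, 5) = 35: x ≡ 26 (mod 35).
  Combine with x ≡ 0 (mod 4); new modulus lcm = 140.
    Write x = 26 + 35·t and substitute into x ≡ 0 (mod 4): 35·t ≡ 0 − 26 = -26 (mod 4).
    Reduce coefficients mod 4: 3·t ≡ 2 (mod 4).
    The inverse of 3 mod 4 is 3 (since 3·3 = 9 = 2·4 + 1), so t ≡ 3·2 = 6 ≡ 2 (mod 4).
    Then x = 26 + 35·2 = 96, valid modulo lcm(35, 4) = 140: x ≡ 96 (mod 140).
  Combine with x ≡ 10 (mod 11); new modulus lcm = 1540.
    Write x = 96 + 140·t and substitute into x ≡ 10 (mod 11): 140·t ≡ 10 − 96 = -86 (mod 11).
    Reduce coefficients mod 11: 8·t ≡ 2 (mod 11).
    The inverse of 8 mod 11 is 7 (since 8·7 = 56 = 5·11 + 1), so t ≡ 7·2 = 14 ≡ 3 (mod 11).
    Then x = 96 + 140·3 = 516, valid modulo lcm(140, 11) = 1540: x ≡ 516 (mod 1540).
  Combine with x ≡ 7 (mod 17); new modulus lcm = 26180.
    Write x = 516 + 1540·t and substitute into x ≡ 7 (mod 17): 1540·t ≡ 7 − 516 = -509 (mod 17).
    Reduce coefficients mod 17: 10·t ≡ 1 (mod 17).
    The inverse of 10 mod 17 is 12 (since 10·12 = 120 = 7·17 + 1), so t ≡ 12·1 = 12 ≡ 12 (mod 17).
    Then x = 516 + 1540·12 = 18996, valid modulo lcm(1540, 17) = 26180: x ≡ 18996 (mod 26180).
Verify against each original: 18996 mod 7 = 5, 18996 mod 5 = 1, 18996 mod 4 = 0, 18996 mod 11 = 10, 18996 mod 17 = 7.

x ≡ 18996 (mod 26180).


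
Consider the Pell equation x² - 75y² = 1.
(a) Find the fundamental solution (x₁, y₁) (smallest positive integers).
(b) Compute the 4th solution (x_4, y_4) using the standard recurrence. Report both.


Step 1: Find the fundamental solution (x₁, y₁) of x² - 75y² = 1.
  Expand √75 as a continued fraction. a₀ = ⌊√75⌋ = 8; iterate m_{k+1} = d_k·a_k − m_k, d_{k+1} = (75 − m_{k+1}²)/d_k, a_{k+1} = ⌊(a₀ + m_{k+1})/d_{k+1}⌋ (starting m₀ = 0, d₀ = 1), with convergents p_k = a_k·p_{k-1} + p_{k-2}, q_k = a_k·q_{k-1} + q_{k-2} (p₋₁ = 1, q₋₁ = 0):
  k = 0: a₀ = 8; p₀/q₀ = 8/1; p₀² − 75·q₀² = 64 − 75 = -11.
  k = 1: m = 8, d = 11, a = ⌊(8 + 8)/11⌋ = 1; p/q = (1·8 + 1)/(1·1 + 0) = 9/1; p² − 75·q² = 81 − 75 = 6.
  k = 2: m = 3, d = 6, a = ⌊(8 + 3)/6⌋ = 1; p/q = (1·9 + 8)/(1·1 + 1) = 17/2; p² − 75·q² = 289 − 300 = -11.
  k = 3: m = 3, d = 11, a = ⌊(8 + 3)/11⌋ = 1; p/q = (1·17 + 9)/(1·2 + 1) = 26/3; p² − 75·q² = 676 − 675 = 1.
  The first convergent with p² − 75·q² = 1 gives the fundamental solution (x₁, y₁) = (26, 3).
Step 2: Apply the recurrence (x_{n+1}, y_{n+1}) = (x₁x_n + 75y₁y_n, x₁y_n + y₁x_n) repeatedly.
  From (x_1, y_1) = (26, 3): x_2 = 26·26 + 75·3·3 = 1351; y_2 = 26·3 + 3·26 = 156.
  From (x_2, y_2) = (1351, 156): x_3 = 26·1351 + 75·3·156 = 70226; y_3 = 26·156 + 3·1351 = 8109.
  From (x_3, y_3) = (70226, 8109): x_4 = 26·70226 + 75·3·8109 = 3650401; y_4 = 26·8109 + 3·70226 = 421512.
Step 3: Verify x_4² - 75·y_4² = 13325427460801 - 13325427460800 = 1 (should be 1). ✓

(x_1, y_1) = (26, 3); (x_4, y_4) = (3650401, 421512).


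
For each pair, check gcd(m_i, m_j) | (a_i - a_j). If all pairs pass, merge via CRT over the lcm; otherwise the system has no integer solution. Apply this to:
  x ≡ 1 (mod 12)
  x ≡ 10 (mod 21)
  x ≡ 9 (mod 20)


Moduli 12, 21, 20 are not pairwise coprime, so CRT works modulo lcm(m_i) when all pairwise compatibility conditions hold.
Pairwise compatibility: gcd(m_i, m_j) must divide a_i - a_j for every pair.
Merge one congruence at a time:
  Start: x ≡ 1 (mod 12).
  Combine with x ≡ 10 (mod 21): gcd(12, 21) = 3; 10 - 1 = 9, which IS divisible by 3, so compatible.
    Write x = 1 + 12·t and substitute into x ≡ 10 (mod 21): 12·t ≡ 10 − 1 = 9 (mod 21).
    Divide the congruence (and modulus) by g = 3: 4·t ≡ 3 (mod 7).
    The inverse of 4 mod 7 is 2 (since 4·2 = 8 = 1·7 + 1), so t ≡ 2·3 = 6 ≡ 6 (mod 7).
    Then x = 1 + 12·6 = 73, valid modulo lcm(12, 21) = 84: x ≡ 73 (mod 84).
  Combine with x ≡ 9 (mod 20): gcd(84, 20) = 4; 9 - 73 = -64, which IS divisible by 4, so compatible.
    Write x = 73 + 84·t and substitute into x ≡ 9 (mod 20): 84·t ≡ 9 − 73 = -64 (mod 20).
    Divide the congruence (and modulus) by g = 4: 21·t ≡ -16 (mod 5).
    Reduce coefficients mod 5: 1·t ≡ 4 (mod 5).
    So t ≡ 4 (mod 5).
    Then x = 73 + 84·4 = 409, valid modulo lcm(84, 20) = 420: x ≡ 409 (mod 420).
Verify: 409 mod 12 = 1, 409 mod 21 = 10, 409 mod 20 = 9.

x ≡ 409 (mod 420).


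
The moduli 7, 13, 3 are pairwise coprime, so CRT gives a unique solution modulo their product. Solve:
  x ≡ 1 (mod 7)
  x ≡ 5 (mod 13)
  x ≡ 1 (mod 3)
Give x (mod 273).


Moduli 7, 13, 3 are pairwise coprime; by CRT there is a unique solution modulo M = 7 · 13 · 3 = 273.
Solve pairwise, accumulating the modulus:
  Start with x ≡ 1 (mod 7).
  Combine with x ≡ 5 (mod 13): since gcd(7, 13) = 1, we get a unique residue mod 91.
    Write x = 1 + 7·t and substitute into x ≡ 5 (mod 13): 7·t ≡ 5 − 1 = 4 (mod 13).
    The inverse of 7 mod 13 is 2 (since 7·2 = 14 = 1·13 + 1), so t ≡ 2·4 = 8 ≡ 8 (mod 13).
    Then x = 1 + 7·8 = 57, valid modulo lcm(7, 13) = 91: x ≡ 57 (mod 91).
  Combine with x ≡ 1 (mod 3): since gcd(91, 3) = 1, we get a unique residue mod 273.
    Write x = 57 + 91·t and substitute into x ≡ 1 (mod 3): 91·t ≡ 1 − 57 = -56 (mod 3).
    Reduce coefficients mod 3: 1·t ≡ 1 (mod 3).
    So t ≡ 1 (mod 3).
    Then x = 57 + 91·1 = 148, valid modulo lcm(91, 3) = 273: x ≡ 148 (mod 273).
Verify: 148 mod 7 = 1 ✓, 148 mod 13 = 5 ✓, 148 mod 3 = 1 ✓.

x ≡ 148 (mod 273).


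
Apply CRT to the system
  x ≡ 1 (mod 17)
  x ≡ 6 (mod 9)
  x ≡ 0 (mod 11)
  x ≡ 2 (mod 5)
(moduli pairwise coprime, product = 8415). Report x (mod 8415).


Product of moduli M = 17 · 9 · 11 · 5 = 8415.
Merge one congruence at a time:
  Start: x ≡ 1 (mod 17).
  Combine with x ≡ 6 (mod 9); new modulus lcm = 153.
    Write x = 1 + 17·t and substitute into x ≡ 6 (mod 9): 17·t ≡ 6 − 1 = 5 (mod 9).
    Reduce coefficients mod 9: 8·t ≡ 5 (mod 9).
    The inverse of 8 mod 9 is 8 (since 8·8 = 64 = 7·9 + 1), so t ≡ 8·5 = 40 ≡ 4 (mod 9).
    Then x = 1 + 17·4 = 69, valid modulo lcm(17, 9) = 153: x ≡ 69 (mod 153).
  Combine with x ≡ 0 (mod 11); new modulus lcm = 1683.
    Write x = 69 + 153·t and substitute into x ≡ 0 (mod 11): 153·t ≡ 0 − 69 = -69 (mod 11).
    Reduce coefficients mod 11: 10·t ≡ 8 (mod 11).
    The inverse of 10 mod 11 is 10 (since 10·10 = 100 = 9·11 + 1), so t ≡ 10·8 = 80 ≡ 3 (mod 11).
    Then x = 69 + 153·3 = 528, valid modulo lcm(153, 11) = 1683: x ≡ 528 (mod 1683).
  Combine with x ≡ 2 (mod 5); new modulus lcm = 8415.
    Write x = 528 + 1683·t and substitute into x ≡ 2 (mod 5): 1683·t ≡ 2 − 528 = -526 (mod 5).
    Reduce coefficients mod 5: 3·t ≡ 4 (mod 5).
    The inverse of 3 mod 5 is 2 (since 3·2 = 6 = 1·5 + 1), so t ≡ 2·4 = 8 ≡ 3 (mod 5).
    Then x = 528 + 1683·3 = 5577, valid modulo lcm(1683, 5) = 8415: x ≡ 5577 (mod 8415).
Verify against each original: 5577 mod 17 = 1, 5577 mod 9 = 6, 5577 mod 11 = 0, 5577 mod 5 = 2.

x ≡ 5577 (mod 8415).


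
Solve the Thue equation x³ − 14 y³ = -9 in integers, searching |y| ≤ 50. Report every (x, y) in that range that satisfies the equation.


The equation is x³ - 14y³ = -9. For fixed y, x³ = 14·y³ − 9, so a solution requires the RHS to be a perfect cube.
Strategy: iterate y from -50 to 50, compute RHS = 14·y³ − 9, and check whether it is a (positive or negative) perfect cube.
Check small values of y:
  y = 0: RHS = -9 is not a perfect cube.
  y = 1: RHS = 5 is not a perfect cube.
  y = -1: RHS = -23 is not a perfect cube.
  y = 2: RHS = 103 is not a perfect cube.
  y = -2: RHS = -121 is not a perfect cube.
  y = 3: RHS = 369 is not a perfect cube.
  y = -3: RHS = -387 is not a perfect cube.
Continuing the search up to |y| = 50 finds no solutions either.
No (x, y) in the scanned range satisfies the equation.

No integer solutions with |y| ≤ 50.


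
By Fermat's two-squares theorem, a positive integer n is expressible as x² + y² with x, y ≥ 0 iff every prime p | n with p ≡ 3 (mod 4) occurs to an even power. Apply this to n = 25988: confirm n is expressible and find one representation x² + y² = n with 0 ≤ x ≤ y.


Step 1: Factor n = 25988 = 2^2 · 73 · 89.
Step 2: Check the mod-4 condition on each prime factor: 2 = 2 (special); 73 ≡ 1 (mod 4), exponent 1; 89 ≡ 1 (mod 4), exponent 1.
All primes ≡ 3 (mod 4) appear to even exponent (or don't appear), so by the two-squares theorem n IS expressible as a sum of two squares.
Step 3: Build a representation. Group n = k² · m with k = 2 and m = 73 · 89 = 6497 (a product of primes ≡ 1 (mod 4)); a representation of m scales to one of n via (k·x)² + (k·y)² = k²(x² + y²). Each prime p ≡ 1 (mod 4) is itself a sum of two squares; find a² by testing p − a² for a perfect square:
  73: 73 − 1² = 72, 73 − 2² = 69, 73 − 3² = 64 = 8² ⇒ 73 = 3² + 8².
  89: 89 − 1² = 88, 89 − 2² = 85, 89 − 3² = 80, 89 − 4² = 73, 89 − 5² = 64 = 8² ⇒ 89 = 5² + 8².
  Combine using the Brahmagupta–Fibonacci identity (a² + b²)(c² + d²) = (ac − bd)² + (ad + bc)² = (ac + bd)² + (ad − bc)²:
  73 · 89 = 6497: from (3² + 8²)(5² + 8²), take (3·5 − 8·8, 3·8 + 8·5) = (15 − 64, 24 + 40) = (-49, 64); dropping signs (only squares matter) gives (49, 64); check 49² + 64² = 2401 + 4096 = 6497 ✓.
  Scale by k = 2: (2·49, 2·64) = (98, 128).
Step 4: Order so x ≤ y and verify: 98² + 128² = 9604 + 16384 = 25988 = n. ✓

n = 25988 = 98² + 128² (one valid representation with x ≤ y).


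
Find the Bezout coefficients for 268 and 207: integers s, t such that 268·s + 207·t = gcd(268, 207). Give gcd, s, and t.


Euclidean algorithm on (268, 207) — divide until remainder is 0:
  268 = 1 · 207 + 61
  207 = 3 · 61 + 24
  61 = 2 · 24 + 13
  24 = 1 · 13 + 11
  13 = 1 · 11 + 2
  11 = 5 · 2 + 1
  2 = 2 · 1 + 0
gcd(268, 207) = 1.
Track Bezout coefficients alongside the remainders: start with r₀ = 268 = a·1 + b·0 (s = 1, t = 0) and r₁ = 207 = a·0 + b·1 (s = 0, t = 1); each new remainder r_{k+1} = r_{k-1} − q_k·r_k inherits s_{k+1} = s_{k-1} − q_k·s_k, t_{k+1} = t_{k-1} − q_k·t_k, so r_k = a·s_k + b·t_k at every step:
  q = 1: r = 61, s = 1 − 1·0 = 1, t = 0 − 1·1 = -1  (check: 268·1 + 207·(-1) = 61)
  q = 3: r = 24, s = 0 − 3·1 = -3, t = 1 − 3·(-1) = 4  (check: 268·(-3) + 207·4 = 24)
  q = 2: r = 13, s = 1 − 2·(-3) = 7, t = -1 − 2·4 = -9  (check: 268·7 + 207·(-9) = 13)
  q = 1: r = 11, s = -3 − 1·7 = -10, t = 4 − 1·(-9) = 13  (check: 268·(-10) + 207·13 = 11)
  q = 1: r = 2, s = 7 − 1·(-10) = 17, t = -9 − 1·13 = -22  (check: 268·17 + 207·(-22) = 2)
  q = 5: r = 1, s = -10 − 5·17 = -95, t = 13 − 5·(-22) = 123  (check: 268·(-95) + 207·123 = 1)
The row with r = 1 (the gcd) gives the Bezout coefficients s = -95, t = 123.
Result: 268 · (-95) + 207 · (123) = 1.

gcd(268, 207) = 1; s = -95, t = 123 (check: 268·(-95) + 207·123 = 1).


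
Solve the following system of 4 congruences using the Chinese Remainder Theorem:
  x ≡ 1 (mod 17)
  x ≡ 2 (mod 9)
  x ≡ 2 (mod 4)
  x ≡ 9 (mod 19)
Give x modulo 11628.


Product of moduli M = 17 · 9 · 4 · 19 = 11628.
Merge one congruence at a time:
  Start: x ≡ 1 (mod 17).
  Combine with x ≡ 2 (mod 9); new modulus lcm = 153.
    Write x = 1 + 17·t and substitute into x ≡ 2 (mod 9): 17·t ≡ 2 − 1 = 1 (mod 9).
    Reduce coefficients mod 9: 8·t ≡ 1 (mod 9).
    The inverse of 8 mod 9 is 8 (since 8·8 = 64 = 7·9 + 1), so t ≡ 8·1 = 8 ≡ 8 (mod 9).
    Then x = 1 + 17·8 = 137, valid modulo lcm(17, 9) = 153: x ≡ 137 (mod 153).
  Combine with x ≡ 2 (mod 4); new modulus lcm = 612.
    Write x = 137 + 153·t and substitute into x ≡ 2 (mod 4): 153·t ≡ 2 − 137 = -135 (mod 4).
    Reduce coefficients mod 4: 1·t ≡ 1 (mod 4).
    So t ≡ 1 (mod 4).
    Then x = 137 + 153·1 = 290, valid modulo lcm(153, 4) = 612: x ≡ 290 (mod 612).
  Combine with x ≡ 9 (mod 19); new modulus lcm = 11628.
    Write x = 290 + 612·t and substitute into x ≡ 9 (mod 19): 612·t ≡ 9 − 290 = -281 (mod 19).
    Reduce coefficients mod 19: 4·t ≡ 4 (mod 19).
    The inverse of 4 mod 19 is 5 (since 4·5 = 20 = 1·19 + 1), so t ≡ 5·4 = 20 ≡ 1 (mod 19).
    Then x = 290 + 612·1 = 902, valid modulo lcm(612, 19) = 11628: x ≡ 902 (mod 11628).
Verify against each original: 902 mod 17 = 1, 902 mod 9 = 2, 902 mod 4 = 2, 902 mod 19 = 9.

x ≡ 902 (mod 11628).


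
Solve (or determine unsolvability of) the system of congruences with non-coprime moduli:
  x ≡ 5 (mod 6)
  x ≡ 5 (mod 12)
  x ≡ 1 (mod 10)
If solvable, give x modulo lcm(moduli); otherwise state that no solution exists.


Moduli 6, 12, 10 are not pairwise coprime, so CRT works modulo lcm(m_i) when all pairwise compatibility conditions hold.
Pairwise compatibility: gcd(m_i, m_j) must divide a_i - a_j for every pair.
Merge one congruence at a time:
  Start: x ≡ 5 (mod 6).
  Combine with x ≡ 5 (mod 12): gcd(6, 12) = 6; 5 - 5 = 0, which IS divisible by 6, so compatible.
    Write x = 5 + 6·t and substitute into x ≡ 5 (mod 12): 6·t ≡ 5 − 5 = 0 (mod 12).
    Divide the congruence (and modulus) by g = 6: 1·t ≡ 0 (mod 2).
    So t ≡ 0 (mod 2).
    Then x = 5 + 6·0 = 5, valid modulo lcm(6, 12) = 12: x ≡ 5 (mod 12).
  Combine with x ≡ 1 (mod 10): gcd(12, 10) = 2; 1 - 5 = -4, which IS divisible by 2, so compatible.
    Write x = 5 + 12·t and substitute into x ≡ 1 (mod 10): 12·t ≡ 1 − 5 = -4 (mod 10).
    Divide the congruence (and modulus) by g = 2: 6·t ≡ -2 (mod 5).
    Reduce coefficients mod 5: 1·t ≡ 3 (mod 5).
    So t ≡ 3 (mod 5).
    Then x = 5 + 12·3 = 41, valid modulo lcm(12, 10) = 60: x ≡ 41 (mod 60).
Verify: 41 mod 6 = 5, 41 mod 12 = 5, 41 mod 10 = 1.

x ≡ 41 (mod 60).


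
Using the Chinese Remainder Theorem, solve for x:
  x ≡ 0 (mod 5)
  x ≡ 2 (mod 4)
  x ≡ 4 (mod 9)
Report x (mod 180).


Moduli 5, 4, 9 are pairwise coprime; by CRT there is a unique solution modulo M = 5 · 4 · 9 = 180.
Solve pairwise, accumulating the modulus:
  Start with x ≡ 0 (mod 5).
  Combine with x ≡ 2 (mod 4): since gcd(5, 4) = 1, we get a unique residue mod 20.
    Write x = 0 + 5·t and substitute into x ≡ 2 (mod 4): 5·t ≡ 2 − 0 = 2 (mod 4).
    Reduce coefficients mod 4: 1·t ≡ 2 (mod 4).
    So t ≡ 2 (mod 4).
    Then x = 0 + 5·2 = 10, valid modulo lcm(5, 4) = 20: x ≡ 10 (mod 20).
  Combine with x ≡ 4 (mod 9): since gcd(20, 9) = 1, we get a unique residue mod 180.
    Write x = 10 + 20·t and substitute into x ≡ 4 (mod 9): 20·t ≡ 4 − 10 = -6 (mod 9).
    Reduce coefficients mod 9: 2·t ≡ 3 (mod 9).
    The inverse of 2 mod 9 is 5 (since 2·5 = 10 = 1·9 + 1), so t ≡ 5·3 = 15 ≡ 6 (mod 9).
    Then x = 10 + 20·6 = 130, valid modulo lcm(20, 9) = 180: x ≡ 130 (mod 180).
Verify: 130 mod 5 = 0 ✓, 130 mod 4 = 2 ✓, 130 mod 9 = 4 ✓.

x ≡ 130 (mod 180).


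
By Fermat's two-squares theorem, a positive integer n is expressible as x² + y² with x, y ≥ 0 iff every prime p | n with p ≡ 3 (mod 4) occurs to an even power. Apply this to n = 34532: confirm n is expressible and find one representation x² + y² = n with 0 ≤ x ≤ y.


Step 1: Factor n = 34532 = 2^2 · 89 · 97.
Step 2: Check the mod-4 condition on each prime factor: 2 = 2 (special); 89 ≡ 1 (mod 4), exponent 1; 97 ≡ 1 (mod 4), exponent 1.
All primes ≡ 3 (mod 4) appear to even exponent (or don't appear), so by the two-squares theorem n IS expressible as a sum of two squares.
Step 3: Build a representation. Group n = k² · m with k = 2 and m = 89 · 97 = 8633 (a product of primes ≡ 1 (mod 4)); a representation of m scales to one of n via (k·x)² + (k·y)² = k²(x² + y²). Each prime p ≡ 1 (mod 4) is itself a sum of two squares; find a² by testing p − a² for a perfect square:
  89: 89 − 1² = 88, 89 − 2² = 85, 89 − 3² = 80, 89 − 4² = 73, 89 − 5² = 64 = 8² ⇒ 89 = 5² + 8².
  97: 97 − 1² = 96, 97 − 2² = 93, 97 − 3² = 88, 97 − 4² = 81 = 9² ⇒ 97 = 4² + 9².
  Combine using the Brahmagupta–Fibonacci identity (a² + b²)(c² + d²) = (ac − bd)² + (ad + bc)² = (ac + bd)² + (ad − bc)²:
  89 · 97 = 8633: from (5² + 8²)(4² + 9²), take (5·4 − 8·9, 5·9 + 8·4) = (20 − 72, 45 + 32) = (-52, 77); dropping signs (only squares matter) gives (52, 77); check 52² + 77² = 2704 + 5929 = 8633 ✓.
  Scale by k = 2: (2·52, 2·77) = (104, 154).
Step 4: Order so x ≤ y and verify: 104² + 154² = 10816 + 23716 = 34532 = n. ✓

n = 34532 = 104² + 154² (one valid representation with x ≤ y).


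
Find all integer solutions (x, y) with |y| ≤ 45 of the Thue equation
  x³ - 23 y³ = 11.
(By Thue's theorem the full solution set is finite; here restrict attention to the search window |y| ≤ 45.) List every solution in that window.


The equation is x³ - 23y³ = 11. For fixed y, x³ = 23·y³ + 11, so a solution requires the RHS to be a perfect cube.
Strategy: iterate y from -45 to 45, compute RHS = 23·y³ + 11, and check whether it is a (positive or negative) perfect cube.
Check small values of y:
  y = 0: RHS = 11 is not a perfect cube.
  y = 1: RHS = 34 is not a perfect cube.
  y = -1: RHS = -12 is not a perfect cube.
  y = 2: RHS = 195 is not a perfect cube.
  y = -2: RHS = -173 is not a perfect cube.
  y = 3: RHS = 632 is not a perfect cube.
  y = -3: RHS = -610 is not a perfect cube.
Continuing the search up to |y| = 45 finds no solutions either.
No (x, y) in the scanned range satisfies the equation.

No integer solutions with |y| ≤ 45.


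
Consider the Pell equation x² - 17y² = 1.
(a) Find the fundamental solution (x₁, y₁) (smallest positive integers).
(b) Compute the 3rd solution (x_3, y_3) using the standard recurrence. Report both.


Step 1: Find the fundamental solution (x₁, y₁) of x² - 17y² = 1.
  Expand √17 as a continued fraction. a₀ = ⌊√17⌋ = 4; iterate m_{k+1} = d_k·a_k − m_k, d_{k+1} = (17 − m_{k+1}²)/d_k, a_{k+1} = ⌊(a₀ + m_{k+1})/d_{k+1}⌋ (starting m₀ = 0, d₀ = 1), with convergents p_k = a_k·p_{k-1} + p_{k-2}, q_k = a_k·q_{k-1} + q_{k-2} (p₋₁ = 1, q₋₁ = 0):
  k = 0: a₀ = 4; p₀/q₀ = 4/1; p₀² − 17·q₀² = 16 − 17 = -1.
  k = 1: m = 4, d = 1, a = ⌊(4 + 4)/1⌋ = 8; p/q = (8·4 + 1)/(8·1 + 0) = 33/8; p² − 17·q² = 1089 − 1088 = 1.
  The first convergent with p² − 17·q² = 1 gives the fundamental solution (x₁, y₁) = (33, 8).
Step 2: Apply the recurrence (x_{n+1}, y_{n+1}) = (x₁x_n + 17y₁y_n, x₁y_n + y₁x_n) repeatedly.
  From (x_1, y_1) = (33, 8): x_2 = 33·33 + 17·8·8 = 2177; y_2 = 33·8 + 8·33 = 528.
  From (x_2, y_2) = (2177, 528): x_3 = 33·2177 + 17·8·528 = 143649; y_3 = 33·528 + 8·2177 = 34840.
Step 3: Verify x_3² - 17·y_3² = 20635035201 - 20635035200 = 1 (should be 1). ✓

(x_1, y_1) = (33, 8); (x_3, y_3) = (143649, 34840).


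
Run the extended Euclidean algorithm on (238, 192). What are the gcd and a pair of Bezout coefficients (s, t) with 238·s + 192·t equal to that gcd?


Euclidean algorithm on (238, 192) — divide until remainder is 0:
  238 = 1 · 192 + 46
  192 = 4 · 46 + 8
  46 = 5 · 8 + 6
  8 = 1 · 6 + 2
  6 = 3 · 2 + 0
gcd(238, 192) = 2.
Track Bezout coefficients alongside the remainders: start with r₀ = 238 = a·1 + b·0 (s = 1, t = 0) and r₁ = 192 = a·0 + b·1 (s = 0, t = 1); each new remainder r_{k+1} = r_{k-1} − q_k·r_k inherits s_{k+1} = s_{k-1} − q_k·s_k, t_{k+1} = t_{k-1} − q_k·t_k, so r_k = a·s_k + b·t_k at every step:
  q = 1: r = 46, s = 1 − 1·0 = 1, t = 0 − 1·1 = -1  (check: 238·1 + 192·(-1) = 46)
  q = 4: r = 8, s = 0 − 4·1 = -4, t = 1 − 4·(-1) = 5  (check: 238·(-4) + 192·5 = 8)
  q = 5: r = 6, s = 1 − 5·(-4) = 21, t = -1 − 5·5 = -26  (check: 238·21 + 192·(-26) = 6)
  q = 1: r = 2, s = -4 − 1·21 = -25, t = 5 − 1·(-26) = 31  (check: 238·(-25) + 192·31 = 2)
The row with r = 2 (the gcd) gives the Bezout coefficients s = -25, t = 31.
Result: 238 · (-25) + 192 · (31) = 2.

gcd(238, 192) = 2; s = -25, t = 31 (check: 238·(-25) + 192·31 = 2).


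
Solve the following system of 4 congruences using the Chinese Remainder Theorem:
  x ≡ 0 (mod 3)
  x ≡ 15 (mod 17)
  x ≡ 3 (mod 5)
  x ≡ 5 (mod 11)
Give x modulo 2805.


Product of moduli M = 3 · 17 · 5 · 11 = 2805.
Merge one congruence at a time:
  Start: x ≡ 0 (mod 3).
  Combine with x ≡ 15 (mod 17); new modulus lcm = 51.
    Write x = 0 + 3·t and substitute into x ≡ 15 (mod 17): 3·t ≡ 15 − 0 = 15 (mod 17).
    The inverse of 3 mod 17 is 6 (since 3·6 = 18 = 1·17 + 1), so t ≡ 6·15 = 90 ≡ 5 (mod 17).
    Then x = 0 + 3·5 = 15, valid modulo lcm(3, 17) = 51: x ≡ 15 (mod 51).
  Combine with x ≡ 3 (mod 5); new modulus lcm = 255.
    Write x = 15 + 51·t and substitute into x ≡ 3 (mod 5): 51·t ≡ 3 − 15 = -12 (mod 5).
    Reduce coefficients mod 5: 1·t ≡ 3 (mod 5).
    So t ≡ 3 (mod 5).
    Then x = 15 + 51·3 = 168, valid modulo lcm(51, 5) = 255: x ≡ 168 (mod 255).
  Combine with x ≡ 5 (mod 11); new modulus lcm = 2805.
    Write x = 168 + 255·t and substitute into x ≡ 5 (mod 11): 255·t ≡ 5 − 168 = -163 (mod 11).
    Reduce coefficients mod 11: 2·t ≡ 2 (mod 11).
    The inverse of 2 mod 11 is 6 (since 2·6 = 12 = 1·11 + 1), so t ≡ 6·2 = 12 ≡ 1 (mod 11).
    Then x = 168 + 255·1 = 423, valid modulo lcm(255, 11) = 2805: x ≡ 423 (mod 2805).
Verify against each original: 423 mod 3 = 0, 423 mod 17 = 15, 423 mod 5 = 3, 423 mod 11 = 5.

x ≡ 423 (mod 2805).


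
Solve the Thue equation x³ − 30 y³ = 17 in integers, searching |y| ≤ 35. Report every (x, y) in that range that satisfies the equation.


The equation is x³ - 30y³ = 17. For fixed y, x³ = 30·y³ + 17, so a solution requires the RHS to be a perfect cube.
Strategy: iterate y from -35 to 35, compute RHS = 30·y³ + 17, and check whether it is a (positive or negative) perfect cube.
Check small values of y:
  y = 0: RHS = 17 is not a perfect cube.
  y = 1: RHS = 47 is not a perfect cube.
  y = -1: RHS = -13 is not a perfect cube.
  y = 2: RHS = 257 is not a perfect cube.
  y = -2: RHS = -223 is not a perfect cube.
  y = 3: RHS = 827 is not a perfect cube.
  y = -3: RHS = -793 is not a perfect cube.
Continuing the search up to |y| = 35 finds no solutions either.
No (x, y) in the scanned range satisfies the equation.

No integer solutions with |y| ≤ 35.


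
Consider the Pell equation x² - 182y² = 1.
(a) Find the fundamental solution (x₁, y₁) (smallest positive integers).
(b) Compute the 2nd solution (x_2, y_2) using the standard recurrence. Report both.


Step 1: Find the fundamental solution (x₁, y₁) of x² - 182y² = 1.
  Expand √182 as a continued fraction. a₀ = ⌊√182⌋ = 13; iterate m_{k+1} = d_k·a_k − m_k, d_{k+1} = (182 − m_{k+1}²)/d_k, a_{k+1} = ⌊(a₀ + m_{k+1})/d_{k+1}⌋ (starting m₀ = 0, d₀ = 1), with convergents p_k = a_k·p_{k-1} + p_{k-2}, q_k = a_k·q_{k-1} + q_{k-2} (p₋₁ = 1, q₋₁ = 0):
  k = 0: a₀ = 13; p₀/q₀ = 13/1; p₀² − 182·q₀² = 169 − 182 = -13.
  k = 1: m = 13, d = 13, a = ⌊(13 + 13)/13⌋ = 2; p/q = (2·13 + 1)/(2·1 + 0) = 27/2; p² − 182·q² = 729 − 728 = 1.
  The first convergent with p² − 182·q² = 1 gives the fundamental solution (x₁, y₁) = (27, 2).
Step 2: Apply the recurrence (x_{n+1}, y_{n+1}) = (x₁x_n + 182y₁y_n, x₁y_n + y₁x_n) repeatedly.
  From (x_1, y_1) = (27, 2): x_2 = 27·27 + 182·2·2 = 1457; y_2 = 27·2 + 2·27 = 108.
Step 3: Verify x_2² - 182·y_2² = 2122849 - 2122848 = 1 (should be 1). ✓

(x_1, y_1) = (27, 2); (x_2, y_2) = (1457, 108).


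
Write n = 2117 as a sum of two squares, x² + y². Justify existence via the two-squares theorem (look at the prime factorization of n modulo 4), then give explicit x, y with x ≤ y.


Step 1: Factor n = 2117 = 29 · 73.
Step 2: Check the mod-4 condition on each prime factor: 29 ≡ 1 (mod 4), exponent 1; 73 ≡ 1 (mod 4), exponent 1.
All primes ≡ 3 (mod 4) appear to even exponent (or don't appear), so by the two-squares theorem n IS expressible as a sum of two squares.
Step 3: Build a representation. Here n = 29 · 73 is a product of primes ≡ 1 (mod 4). Each prime p ≡ 1 (mod 4) is itself a sum of two squares; find a² by testing p − a² for a perfect square:
  29: 29 − 1² = 28, 29 − 2² = 25 = 5² ⇒ 29 = 2² + 5².
  73: 73 − 1² = 72, 73 − 2² = 69, 73 − 3² = 64 = 8² ⇒ 73 = 3² + 8².
  Combine using the Brahmagupta–Fibonacci identity (a² + b²)(c² + d²) = (ac − bd)² + (ad + bc)² = (ac + bd)² + (ad − bc)²:
  29 · 73 = 2117: from (2² + 5²)(3² + 8²), take (2·3 − 5·8, 2·8 + 5·3) = (6 − 40, 16 + 15) = (-34, 31); dropping signs (only squares matter) gives (34, 31); check 34² + 31² = 1156 + 961 = 2117 ✓.
Step 4: Order so x ≤ y and verify: 31² + 34² = 961 + 1156 = 2117 = n. ✓

n = 2117 = 31² + 34² (one valid representation with x ≤ y).


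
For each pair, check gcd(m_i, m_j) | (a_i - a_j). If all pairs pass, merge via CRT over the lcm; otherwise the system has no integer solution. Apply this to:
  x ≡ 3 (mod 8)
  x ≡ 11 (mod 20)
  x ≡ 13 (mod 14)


Moduli 8, 20, 14 are not pairwise coprime, so CRT works modulo lcm(m_i) when all pairwise compatibility conditions hold.
Pairwise compatibility: gcd(m_i, m_j) must divide a_i - a_j for every pair.
Merge one congruence at a time:
  Start: x ≡ 3 (mod 8).
  Combine with x ≡ 11 (mod 20): gcd(8, 20) = 4; 11 - 3 = 8, which IS divisible by 4, so compatible.
    Write x = 3 + 8·t and substitute into x ≡ 11 (mod 20): 8·t ≡ 11 − 3 = 8 (mod 20).
    Divide the congruence (and modulus) by g = 4: 2·t ≡ 2 (mod 5).
    The inverse of 2 mod 5 is 3 (since 2·3 = 6 = 1·5 + 1), so t ≡ 3·2 = 6 ≡ 1 (mod 5).
    Then x = 3 + 8·1 = 11, valid modulo lcm(8, 20) = 40: x ≡ 11 (mod 40).
  Combine with x ≡ 13 (mod 14): gcd(40, 14) = 2; 13 - 11 = 2, which IS divisible by 2, so compatible.
    Write x = 11 + 40·t and substitute into x ≡ 13 (mod 14): 40·t ≡ 13 − 11 = 2 (mod 14).
    Divide the congruence (and modulus) by g = 2: 20·t ≡ 1 (mod 7).
    Reduce coefficients mod 7: 6·t ≡ 1 (mod 7).
    The inverse of 6 mod 7 is 6 (since 6·6 = 36 = 5·7 + 1), so t ≡ 6·1 = 6 ≡ 6 (mod 7).
    Then x = 11 + 40·6 = 251, valid modulo lcm(40, 14) = 280: x ≡ 251 (mod 280).
Verify: 251 mod 8 = 3, 251 mod 20 = 11, 251 mod 14 = 13.

x ≡ 251 (mod 280).


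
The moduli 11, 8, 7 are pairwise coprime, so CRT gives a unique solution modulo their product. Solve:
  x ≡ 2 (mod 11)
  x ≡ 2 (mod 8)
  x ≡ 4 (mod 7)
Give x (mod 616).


Moduli 11, 8, 7 are pairwise coprime; by CRT there is a unique solution modulo M = 11 · 8 · 7 = 616.
Solve pairwise, accumulating the modulus:
  Start with x ≡ 2 (mod 11).
  Combine with x ≡ 2 (mod 8): since gcd(11, 8) = 1, we get a unique residue mod 88.
    Write x = 2 + 11·t and substitute into x ≡ 2 (mod 8): 11·t ≡ 2 − 2 = 0 (mod 8).
    Reduce coefficients mod 8: 3·t ≡ 0 (mod 8).
    The inverse of 3 mod 8 is 3 (since 3·3 = 9 = 1·8 + 1), so t ≡ 3·0 = 0 ≡ 0 (mod 8).
    Then x = 2 + 11·0 = 2, valid modulo lcm(11, 8) = 88: x ≡ 2 (mod 88).
  Combine with x ≡ 4 (mod 7): since gcd(88, 7) = 1, we get a unique residue mod 616.
    Write x = 2 + 88·t and substitute into x ≡ 4 (mod 7): 88·t ≡ 4 − 2 = 2 (mod 7).
    Reduce coefficients mod 7: 4·t ≡ 2 (mod 7).
    The inverse of 4 mod 7 is 2 (since 4·2 = 8 = 1·7 + 1), so t ≡ 2·2 = 4 ≡ 4 (mod 7).
    Then x = 2 + 88·4 = 354, valid modulo lcm(88, 7) = 616: x ≡ 354 (mod 616).
Verify: 354 mod 11 = 2 ✓, 354 mod 8 = 2 ✓, 354 mod 7 = 4 ✓.

x ≡ 354 (mod 616).


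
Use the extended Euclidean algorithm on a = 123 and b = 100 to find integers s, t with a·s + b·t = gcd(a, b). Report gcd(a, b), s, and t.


Euclidean algorithm on (123, 100) — divide until remainder is 0:
  123 = 1 · 100 + 23
  100 = 4 · 23 + 8
  23 = 2 · 8 + 7
  8 = 1 · 7 + 1
  7 = 7 · 1 + 0
gcd(123, 100) = 1.
Track Bezout coefficients alongside the remainders: start with r₀ = 123 = a·1 + b·0 (s = 1, t = 0) and r₁ = 100 = a·0 + b·1 (s = 0, t = 1); each new remainder r_{k+1} = r_{k-1} − q_k·r_k inherits s_{k+1} = s_{k-1} − q_k·s_k, t_{k+1} = t_{k-1} − q_k·t_k, so r_k = a·s_k + b·t_k at every step:
  q = 1: r = 23, s = 1 − 1·0 = 1, t = 0 − 1·1 = -1  (check: 123·1 + 100·(-1) = 23)
  q = 4: r = 8, s = 0 − 4·1 = -4, t = 1 − 4·(-1) = 5  (check: 123·(-4) + 100·5 = 8)
  q = 2: r = 7, s = 1 − 2·(-4) = 9, t = -1 − 2·5 = -11  (check: 123·9 + 100·(-11) = 7)
  q = 1: r = 1, s = -4 − 1·9 = -13, t = 5 − 1·(-11) = 16  (check: 123·(-13) + 100·16 = 1)
The row with r = 1 (the gcd) gives the Bezout coefficients s = -13, t = 16.
Result: 123 · (-13) + 100 · (16) = 1.

gcd(123, 100) = 1; s = -13, t = 16 (check: 123·(-13) + 100·16 = 1).


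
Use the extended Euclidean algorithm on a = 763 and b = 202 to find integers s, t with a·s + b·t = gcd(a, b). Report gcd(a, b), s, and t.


Euclidean algorithm on (763, 202) — divide until remainder is 0:
  763 = 3 · 202 + 157
  202 = 1 · 157 + 45
  157 = 3 · 45 + 22
  45 = 2 · 22 + 1
  22 = 22 · 1 + 0
gcd(763, 202) = 1.
Track Bezout coefficients alongside the remainders: start with r₀ = 763 = a·1 + b·0 (s = 1, t = 0) and r₁ = 202 = a·0 + b·1 (s = 0, t = 1); each new remainder r_{k+1} = r_{k-1} − q_k·r_k inherits s_{k+1} = s_{k-1} − q_k·s_k, t_{k+1} = t_{k-1} − q_k·t_k, so r_k = a·s_k + b·t_k at every step:
  q = 3: r = 157, s = 1 − 3·0 = 1, t = 0 − 3·1 = -3  (check: 763·1 + 202·(-3) = 157)
  q = 1: r = 45, s = 0 − 1·1 = -1, t = 1 − 1·(-3) = 4  (check: 763·(-1) + 202·4 = 45)
  q = 3: r = 22, s = 1 − 3·(-1) = 4, t = -3 − 3·4 = -15  (check: 763·4 + 202·(-15) = 22)
  q = 2: r = 1, s = -1 − 2·4 = -9, t = 4 − 2·(-15) = 34  (check: 763·(-9) + 202·34 = 1)
The row with r = 1 (the gcd) gives the Bezout coefficients s = -9, t = 34.
Result: 763 · (-9) + 202 · (34) = 1.

gcd(763, 202) = 1; s = -9, t = 34 (check: 763·(-9) + 202·34 = 1).


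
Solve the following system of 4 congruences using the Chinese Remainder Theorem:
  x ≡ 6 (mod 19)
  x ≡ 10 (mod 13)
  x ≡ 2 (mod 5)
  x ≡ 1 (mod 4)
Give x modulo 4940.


Product of moduli M = 19 · 13 · 5 · 4 = 4940.
Merge one congruence at a time:
  Start: x ≡ 6 (mod 19).
  Combine with x ≡ 10 (mod 13); new modulus lcm = 247.
    Write x = 6 + 19·t and substitute into x ≡ 10 (mod 13): 19·t ≡ 10 − 6 = 4 (mod 13).
    Reduce coefficients mod 13: 6·t ≡ 4 (mod 13).
    The inverse of 6 mod 13 is 11 (since 6·11 = 66 = 5·13 + 1), so t ≡ 11·4 = 44 ≡ 5 (mod 13).
    Then x = 6 + 19·5 = 101, valid modulo lcm(19, 13) = 247: x ≡ 101 (mod 247).
  Combine with x ≡ 2 (mod 5); new modulus lcm = 1235.
    Write x = 101 + 247·t and substitute into x ≡ 2 (mod 5): 247·t ≡ 2 − 101 = -99 (mod 5).
    Reduce coefficients mod 5: 2·t ≡ 1 (mod 5).
    The inverse of 2 mod 5 is 3 (since 2·3 = 6 = 1·5 + 1), so t ≡ 3·1 = 3 ≡ 3 (mod 5).
    Then x = 101 + 247·3 = 842, valid modulo lcm(247, 5) = 1235: x ≡ 842 (mod 1235).
  Combine with x ≡ 1 (mod 4); new modulus lcm = 4940.
    Write x = 842 + 1235·t and substitute into x ≡ 1 (mod 4): 1235·t ≡ 1 − 842 = -841 (mod 4).
    Reduce coefficients mod 4: 3·t ≡ 3 (mod 4).
    The inverse of 3 mod 4 is 3 (since 3·3 = 9 = 2·4 + 1), so t ≡ 3·3 = 9 ≡ 1 (mod 4).
    Then x = 842 + 1235·1 = 2077, valid modulo lcm(1235, 4) = 4940: x ≡ 2077 (mod 4940).
Verify against each original: 2077 mod 19 = 6, 2077 mod 13 = 10, 2077 mod 5 = 2, 2077 mod 4 = 1.

x ≡ 2077 (mod 4940).


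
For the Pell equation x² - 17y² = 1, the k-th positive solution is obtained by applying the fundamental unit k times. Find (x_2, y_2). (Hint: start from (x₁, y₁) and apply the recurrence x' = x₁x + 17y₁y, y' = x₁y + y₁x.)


Step 1: Find the fundamental solution (x₁, y₁) of x² - 17y² = 1.
  Expand √17 as a continued fraction. a₀ = ⌊√17⌋ = 4; iterate m_{k+1} = d_k·a_k − m_k, d_{k+1} = (17 − m_{k+1}²)/d_k, a_{k+1} = ⌊(a₀ + m_{k+1})/d_{k+1}⌋ (starting m₀ = 0, d₀ = 1), with convergents p_k = a_k·p_{k-1} + p_{k-2}, q_k = a_k·q_{k-1} + q_{k-2} (p₋₁ = 1, q₋₁ = 0):
  k = 0: a₀ = 4; p₀/q₀ = 4/1; p₀² − 17·q₀² = 16 − 17 = -1.
  k = 1: m = 4, d = 1, a = ⌊(4 + 4)/1⌋ = 8; p/q = (8·4 + 1)/(8·1 + 0) = 33/8; p² − 17·q² = 1089 − 1088 = 1.
  The first convergent with p² − 17·q² = 1 gives the fundamental solution (x₁, y₁) = (33, 8).
Step 2: Apply the recurrence (x_{n+1}, y_{n+1}) = (x₁x_n + 17y₁y_n, x₁y_n + y₁x_n) repeatedly.
  From (x_1, y_1) = (33, 8): x_2 = 33·33 + 17·8·8 = 2177; y_2 = 33·8 + 8·33 = 528.
Step 3: Verify x_2² - 17·y_2² = 4739329 - 4739328 = 1 (should be 1). ✓

(x_1, y_1) = (33, 8); (x_2, y_2) = (2177, 528).


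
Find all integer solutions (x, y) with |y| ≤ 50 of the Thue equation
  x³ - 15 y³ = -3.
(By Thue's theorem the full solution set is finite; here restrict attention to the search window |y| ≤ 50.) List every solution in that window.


The equation is x³ - 15y³ = -3. For fixed y, x³ = 15·y³ − 3, so a solution requires the RHS to be a perfect cube.
Strategy: iterate y from -50 to 50, compute RHS = 15·y³ − 3, and check whether it is a (positive or negative) perfect cube.
Check small values of y:
  y = 0: RHS = -3 is not a perfect cube.
  y = 1: RHS = 12 is not a perfect cube.
  y = -1: RHS = -18 is not a perfect cube.
  y = 2: RHS = 117 is not a perfect cube.
  y = -2: RHS = -123 is not a perfect cube.
  y = 3: RHS = 402 is not a perfect cube.
  y = -3: RHS = -408 is not a perfect cube.
Continuing the search up to |y| = 50 finds no solutions either.
No (x, y) in the scanned range satisfies the equation.

No integer solutions with |y| ≤ 50.


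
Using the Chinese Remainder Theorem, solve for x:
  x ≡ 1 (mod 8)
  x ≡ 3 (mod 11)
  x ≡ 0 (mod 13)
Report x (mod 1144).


Moduli 8, 11, 13 are pairwise coprime; by CRT there is a unique solution modulo M = 8 · 11 · 13 = 1144.
Solve pairwise, accumulating the modulus:
  Start with x ≡ 1 (mod 8).
  Combine with x ≡ 3 (mod 11): since gcd(8, 11) = 1, we get a unique residue mod 88.
    Write x = 1 + 8·t and substitute into x ≡ 3 (mod 11): 8·t ≡ 3 − 1 = 2 (mod 11).
    The inverse of 8 mod 11 is 7 (since 8·7 = 56 = 5·11 + 1), so t ≡ 7·2 = 14 ≡ 3 (mod 11).
    Then x = 1 + 8·3 = 25, valid modulo lcm(8, 11) = 88: x ≡ 25 (mod 88).
  Combine with x ≡ 0 (mod 13): since gcd(88, 13) = 1, we get a unique residue mod 1144.
    Write x = 25 + 88·t and substitute into x ≡ 0 (mod 13): 88·t ≡ 0 − 25 = -25 (mod 13).
    Reduce coefficients mod 13: 10·t ≡ 1 (mod 13).
    The inverse of 10 mod 13 is 4 (since 10·4 = 40 = 3·13 + 1), so t ≡ 4·1 = 4 ≡ 4 (mod 13).
    Then x = 25 + 88·4 = 377, valid modulo lcm(88, 13) = 1144: x ≡ 377 (mod 1144).
Verify: 377 mod 8 = 1 ✓, 377 mod 11 = 3 ✓, 377 mod 13 = 0 ✓.

x ≡ 377 (mod 1144).
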